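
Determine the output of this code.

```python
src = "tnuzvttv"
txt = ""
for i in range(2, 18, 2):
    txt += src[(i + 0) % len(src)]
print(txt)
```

i=2: add src[2]='u' → 'u'
i=4: add src[4]='v' → 'uv'
i=6: add src[6]='t' → 'uvt'
i=8: add src[0]='t' → 'uvtt'
i=10: add src[2]='u' → 'uvttu'
i=12: add src[4]='v' → 'uvttuv'
i=14: add src[6]='t' → 'uvttuvt'
i=16: add src[0]='t' → 'uvttuvtt'

uvttuvtt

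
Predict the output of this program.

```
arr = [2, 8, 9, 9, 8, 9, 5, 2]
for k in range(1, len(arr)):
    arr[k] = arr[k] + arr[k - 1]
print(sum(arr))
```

k=1: arr[1] = 8+2 = 10 → [2, 10, 9, 9, 8, 9, 5, 2]
k=2: arr[2] = 9+10 = 19 → [2, 10, 19, 9, 8, 9, 5, 2]
k=3: arr[3] = 9+19 = 28 → [2, 10, 19, 28, 8, 9, 5, 2]
k=4: arr[4] = 8+28 = 36 → [2, 10, 19, 28, 36, 9, 5, 2]
k=5: arr[5] = 9+36 = 45 → [2, 10, 19, 28, 36, 45, 5, 2]
k=6: arr[6] = 5+45 = 50 → [2, 10, 19, 28, 36, 45, 50, 2]
k=7: arr[7] = 2+50 = 52 → [2, 10, 19, 28, 36, 45, 50, 52]
sum = 242

242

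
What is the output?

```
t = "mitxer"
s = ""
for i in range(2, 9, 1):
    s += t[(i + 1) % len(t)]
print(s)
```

i=2: add t[3]='x' → 'x'
i=3: add t[4]='e' → 'xe'
i=4: add t[5]='r' → 'xer'
i=5: add t[0]='m' → 'xerm'
i=6: add t[1]='i' → 'xermi'
i=7: add t[2]='t' → 'xermit'
i=8: add t[3]='x' → 'xermitx'

xermitx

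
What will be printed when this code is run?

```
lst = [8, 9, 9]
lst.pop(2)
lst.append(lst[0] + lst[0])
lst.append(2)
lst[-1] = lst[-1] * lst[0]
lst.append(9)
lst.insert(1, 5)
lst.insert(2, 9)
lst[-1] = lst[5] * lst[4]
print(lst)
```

[8, 5, 9, 9, 16, 16, 256]

pop(2) removes 9 → [8, 9]
append lst[0]+lst[0] = 8+8 = 16 → [8, 9, 16]
append 2 → [8, 9, 16, 2]
lst[-1] = lst[-1]*lst[0] = 2*8 = 16 → [8, 9, 16, 16]
append 9 → [8, 9, 16, 16, 9]
insert 5 at 1 → [8, 5, 9, 16, 16, 9]
insert 9 at 2 → [8, 5, 9, 9, 16, 16, 9]
lst[-1] = lst[5]*lst[4] = 16*16 = 256 → [8, 5, 9, 9, 16, 16, 256]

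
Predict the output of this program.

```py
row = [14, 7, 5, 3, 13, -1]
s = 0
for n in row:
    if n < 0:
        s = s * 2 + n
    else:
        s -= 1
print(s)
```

n=14: not <0, s = 0-1 = -1
n=7: not <0, s = (-1)-1 = -2
n=5: not <0, s = (-2)-1 = -3
n=3: not <0, s = (-3)-1 = -4
n=13: not <0, s = (-4)-1 = -5
n=-1: <0, s = (-5)*2+(-1) = -11

-11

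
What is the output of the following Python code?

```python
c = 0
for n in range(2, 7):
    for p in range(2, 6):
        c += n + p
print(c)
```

150

n=2,p=2: c = 0+4 = 4
n=2,p=3: c = 4+5 = 9
n=2,p=4: c = 9+6 = 15
n=2,p=5: c = 15+7 = 22
n=3,p=2: c = 22+5 = 27
n=3,p=3: c = 27+6 = 33
n=3,p=4: c = 33+7 = 40
n=3,p=5: c = 40+8 = 48
n=4,p=2: c = 48+6 = 54
n=4,p=3: c = 54+7 = 61
n=4,p=4: c = 61+8 = 69
n=4,p=5: c = 69+9 = 78
n=5,p=2: c = 78+7 = 85
n=5,p=3: c = 85+8 = 93
n=5,p=4: c = 93+9 = 102
n=5,p=5: c = 102+10 = 112
n=6,p=2: c = 112+8 = 120
n=6,p=3: c = 120+9 = 129
n=6,p=4: c = 129+10 = 139
n=6,p=5: c = 139+11 = 150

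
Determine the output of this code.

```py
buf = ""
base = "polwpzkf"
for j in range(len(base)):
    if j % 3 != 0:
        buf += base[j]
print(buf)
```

olpzf

j=0: skip
j=1: add 'o' → 'o'
j=2: add 'l' → 'ol'
j=3: skip
j=4: add 'p' → 'olp'
j=5: add 'z' → 'olpz'
j=6: skip
j=7: add 'f' → 'olpzf'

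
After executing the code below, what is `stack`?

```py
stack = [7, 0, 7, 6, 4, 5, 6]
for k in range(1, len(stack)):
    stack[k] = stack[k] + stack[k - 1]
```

[7, 7, 14, 20, 24, 29, 35]

k=1: stack[1] = 0+7 = 7 → [7, 7, 7, 6, 4, 5, 6]
k=2: stack[2] = 7+7 = 14 → [7, 7, 14, 6, 4, 5, 6]
k=3: stack[3] = 6+14 = 20 → [7, 7, 14, 20, 4, 5, 6]
k=4: stack[4] = 4+20 = 24 → [7, 7, 14, 20, 24, 5, 6]
k=5: stack[5] = 5+24 = 29 → [7, 7, 14, 20, 24, 29, 6]
k=6: stack[6] = 6+29 = 35 → [7, 7, 14, 20, 24, 29, 35]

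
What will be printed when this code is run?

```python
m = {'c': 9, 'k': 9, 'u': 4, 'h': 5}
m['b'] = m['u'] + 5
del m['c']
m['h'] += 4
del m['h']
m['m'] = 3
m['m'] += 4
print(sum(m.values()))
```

29

m['b'] = m['u']+5 = 9 → {'c': 9, 'k': 9, 'u': 4, 'h': 5, 'b': 9}
del 'c' → {'k': 9, 'u': 4, 'h': 5, 'b': 9}
m['h'] = 5+4 = 9 → {'k': 9, 'u': 4, 'h': 9, 'b': 9}
del 'h' → {'k': 9, 'u': 4, 'b': 9}
m['m'] = 3 → {'k': 9, 'u': 4, 'b': 9, 'm': 3}
m['m'] = 3+4 = 7 → {'k': 9, 'u': 4, 'b': 9, 'm': 7}
sum of values = 29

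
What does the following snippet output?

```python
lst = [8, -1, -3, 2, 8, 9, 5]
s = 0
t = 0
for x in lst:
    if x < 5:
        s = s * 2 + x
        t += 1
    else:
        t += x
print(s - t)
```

x=8: not <5; t=8
x=-1: <5, s = 0*2+(-1) = -1; t=9
x=-3: <5, s = (-1)*2+(-3) = -5; t=10
x=2: <5, s = (-5)*2+2 = -8; t=11
x=8: not <5; t=19
x=9: not <5; t=28
x=5: not <5; t=33
s-t = (-8)-33 = -41

-41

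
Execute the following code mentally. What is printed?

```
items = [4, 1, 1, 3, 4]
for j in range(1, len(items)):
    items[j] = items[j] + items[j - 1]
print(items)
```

j=1: items[1] = 1+4 = 5 → [4, 5, 1, 3, 4]
j=2: items[2] = 1+5 = 6 → [4, 5, 6, 3, 4]
j=3: items[3] = 3+6 = 9 → [4, 5, 6, 9, 4]
j=4: items[4] = 4+9 = 13 → [4, 5, 6, 9, 13]

[4, 5, 6, 9, 13]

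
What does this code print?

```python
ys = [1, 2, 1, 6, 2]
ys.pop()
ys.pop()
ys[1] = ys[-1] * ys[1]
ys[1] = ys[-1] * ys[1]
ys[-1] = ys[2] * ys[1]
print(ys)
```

pop() removes 2 → [1, 2, 1, 6]
pop() removes 6 → [1, 2, 1]
ys[1] = ys[-1]*ys[1] = 1*2 = 2 → [1, 2, 1]
ys[1] = ys[-1]*ys[1] = 1*2 = 2 → [1, 2, 1]
ys[-1] = ys[2]*ys[1] = 1*2 = 2 → [1, 2, 2]

[1, 2, 2]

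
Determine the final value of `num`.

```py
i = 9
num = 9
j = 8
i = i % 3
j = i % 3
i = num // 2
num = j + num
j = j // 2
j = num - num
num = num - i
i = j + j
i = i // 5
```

5

i = 9%3 = 0
j = 0%3 = 0
i = 9//2 = 4
num = 0+9 = 9
j = 0//2 = 0
j = 9-9 = 0
num = 9-4 = 5
i = 0+0 = 0
i = 0//5 = 0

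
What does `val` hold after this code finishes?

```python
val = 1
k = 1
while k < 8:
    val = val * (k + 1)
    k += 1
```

k=1: val = 1*2 = 2
k=2: val = 2*3 = 6
k=3: val = 6*4 = 24
k=4: val = 24*5 = 120
k=5: val = 120*6 = 720
k=6: val = 720*7 = 5040
k=7: val = 5040*8 = 40320

40320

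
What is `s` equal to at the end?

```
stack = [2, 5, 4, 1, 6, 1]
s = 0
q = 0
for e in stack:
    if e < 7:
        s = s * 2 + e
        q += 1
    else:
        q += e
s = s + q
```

e=2: <7, s = 0*2+2 = 2; q=1
e=5: <7, s = 2*2+5 = 9; q=2
e=4: <7, s = 9*2+4 = 22; q=3
e=1: <7, s = 22*2+1 = 45; q=4
e=6: <7, s = 45*2+6 = 96; q=5
e=1: <7, s = 96*2+1 = 193; q=6
s+q = 193+6 = 199

199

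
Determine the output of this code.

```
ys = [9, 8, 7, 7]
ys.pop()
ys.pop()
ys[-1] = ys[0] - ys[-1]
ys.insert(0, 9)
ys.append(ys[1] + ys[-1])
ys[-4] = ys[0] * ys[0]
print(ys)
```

[81, 9, 1, 10]

pop() removes 7 → [9, 8, 7]
pop() removes 7 → [9, 8]
ys[-1] = ys[0]-ys[-1] = 9-8 = 1 → [9, 1]
insert 9 at 0 → [9, 9, 1]
append ys[1]+ys[-1] = 9+1 = 10 → [9, 9, 1, 10]
ys[-4] = ys[0]*ys[0] = 9*9 = 81 → [81, 9, 1, 10]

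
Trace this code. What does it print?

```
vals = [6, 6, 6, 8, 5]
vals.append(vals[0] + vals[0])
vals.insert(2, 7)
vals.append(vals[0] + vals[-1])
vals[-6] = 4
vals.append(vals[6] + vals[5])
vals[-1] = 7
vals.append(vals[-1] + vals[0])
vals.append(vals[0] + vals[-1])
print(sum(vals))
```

append vals[0]+vals[0] = 6+6 = 12 → [6, 6, 6, 8, 5, 12]
insert 7 at 2 → [6, 6, 7, 6, 8, 5, 12]
append vals[0]+vals[-1] = 6+12 = 18 → [6, 6, 7, 6, 8, 5, 12, 18]
vals[-6] = 4 → [6, 6, 4, 6, 8, 5, 12, 18]
append vals[6]+vals[5] = 12+5 = 17 → [6, 6, 4, 6, 8, 5, 12, 18, 17]
vals[-1] = 7 → [6, 6, 4, 6, 8, 5, 12, 18, 7]
append vals[-1]+vals[0] = 7+6 = 13 → [6, 6, 4, 6, 8, 5, 12, 18, 7, 13]
append vals[0]+vals[-1] = 6+13 = 19 → [6, 6, 4, 6, 8, 5, 12, 18, 7, 13, 19]
sum = 104

104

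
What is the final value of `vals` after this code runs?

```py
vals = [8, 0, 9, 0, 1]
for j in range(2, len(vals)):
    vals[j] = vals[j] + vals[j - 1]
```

[8, 0, 9, 9, 10]

j=2: vals[2] = 9+0 = 9 → [8, 0, 9, 0, 1]
j=3: vals[3] = 0+9 = 9 → [8, 0, 9, 9, 1]
j=4: vals[4] = 1+9 = 10 → [8, 0, 9, 9, 10]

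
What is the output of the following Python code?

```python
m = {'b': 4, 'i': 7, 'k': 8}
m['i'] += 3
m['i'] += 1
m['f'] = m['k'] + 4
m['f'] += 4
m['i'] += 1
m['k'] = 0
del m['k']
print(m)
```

{'b': 4, 'i': 12, 'f': 16}

m['i'] = 7+3 = 10 → {'b': 4, 'i': 10, 'k': 8}
m['i'] = 10+1 = 11 → {'b': 4, 'i': 11, 'k': 8}
m['f'] = m['k']+4 = 12 → {'b': 4, 'i': 11, 'k': 8, 'f': 12}
m['f'] = 12+4 = 16 → {'b': 4, 'i': 11, 'k': 8, 'f': 16}
m['i'] = 11+1 = 12 → {'b': 4, 'i': 12, 'k': 8, 'f': 16}
m['k'] = 0 → {'b': 4, 'i': 12, 'k': 0, 'f': 16}
del 'k' → {'b': 4, 'i': 12, 'f': 16}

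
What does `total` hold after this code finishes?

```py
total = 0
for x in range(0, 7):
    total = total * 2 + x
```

x=0: total = 0*2+0 = 0
x=1: total = 0*2+1 = 1
x=2: total = 1*2+2 = 4
x=3: total = 4*2+3 = 11
x=4: total = 11*2+4 = 26
x=5: total = 26*2+5 = 57
x=6: total = 57*2+6 = 120

120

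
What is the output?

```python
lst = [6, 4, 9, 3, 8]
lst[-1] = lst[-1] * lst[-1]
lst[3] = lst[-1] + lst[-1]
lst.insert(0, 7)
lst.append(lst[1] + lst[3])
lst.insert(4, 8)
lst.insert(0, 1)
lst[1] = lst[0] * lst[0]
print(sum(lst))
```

236

lst[-1] = lst[-1]*lst[-1] = 8*8 = 64 → [6, 4, 9, 3, 64]
lst[3] = lst[-1]+lst[-1] = 64+64 = 128 → [6, 4, 9, 128, 64]
insert 7 at 0 → [7, 6, 4, 9, 128, 64]
append lst[1]+lst[3] = 6+9 = 15 → [7, 6, 4, 9, 128, 64, 15]
insert 8 at 4 → [7, 6, 4, 9, 8, 128, 64, 15]
insert 1 at 0 → [1, 7, 6, 4, 9, 8, 128, 64, 15]
lst[1] = lst[0]*lst[0] = 1*1 = 1 → [1, 1, 6, 4, 9, 8, 128, 64, 15]
sum = 236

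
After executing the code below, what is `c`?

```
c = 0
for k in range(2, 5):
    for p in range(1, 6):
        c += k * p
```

k=2,p=1: c = 0+2 = 2
k=2,p=2: c = 2+4 = 6
k=2,p=3: c = 6+6 = 12
k=2,p=4: c = 12+8 = 20
k=2,p=5: c = 20+10 = 30
k=3,p=1: c = 30+3 = 33
k=3,p=2: c = 33+6 = 39
k=3,p=3: c = 39+9 = 48
k=3,p=4: c = 48+12 = 60
k=3,p=5: c = 60+15 = 75
k=4,p=1: c = 75+4 = 79
k=4,p=2: c = 79+8 = 87
k=4,p=3: c = 87+12 = 99
k=4,p=4: c = 99+16 = 115
k=4,p=5: c = 115+20 = 135

135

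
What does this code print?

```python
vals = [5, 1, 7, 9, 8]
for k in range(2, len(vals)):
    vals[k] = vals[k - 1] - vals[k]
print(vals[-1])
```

k=2: vals[2] = 1-7 = -6 → [5, 1, -6, 9, 8]
k=3: vals[3] = (-6)-9 = -15 → [5, 1, -6, -15, 8]
k=4: vals[4] = (-15)-8 = -23 → [5, 1, -6, -15, -23]

-23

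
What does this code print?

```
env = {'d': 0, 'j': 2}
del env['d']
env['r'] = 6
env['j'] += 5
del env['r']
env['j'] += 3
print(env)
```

{'j': 10}

del 'd' → {'j': 2}
env['r'] = 6 → {'j': 2, 'r': 6}
env['j'] = 2+5 = 7 → {'j': 7, 'r': 6}
del 'r' → {'j': 7}
env['j'] = 7+3 = 10 → {'j': 10}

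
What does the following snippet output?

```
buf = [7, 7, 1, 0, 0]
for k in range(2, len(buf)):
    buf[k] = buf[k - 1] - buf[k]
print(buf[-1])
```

6

k=2: buf[2] = 7-1 = 6 → [7, 7, 6, 0, 0]
k=3: buf[3] = 6-0 = 6 → [7, 7, 6, 6, 0]
k=4: buf[4] = 6-0 = 6 → [7, 7, 6, 6, 6]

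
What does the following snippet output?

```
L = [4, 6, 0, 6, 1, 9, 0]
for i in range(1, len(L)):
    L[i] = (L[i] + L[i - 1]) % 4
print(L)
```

[4, 2, 2, 0, 1, 2, 2]

i=1: L[1] = (6+4)%4 = 2 → [4, 2, 0, 6, 1, 9, 0]
i=2: L[2] = (0+2)%4 = 2 → [4, 2, 2, 6, 1, 9, 0]
i=3: L[3] = (6+2)%4 = 0 → [4, 2, 2, 0, 1, 9, 0]
i=4: L[4] = (1+0)%4 = 1 → [4, 2, 2, 0, 1, 9, 0]
i=5: L[5] = (9+1)%4 = 2 → [4, 2, 2, 0, 1, 2, 0]
i=6: L[6] = (0+2)%4 = 2 → [4, 2, 2, 0, 1, 2, 2]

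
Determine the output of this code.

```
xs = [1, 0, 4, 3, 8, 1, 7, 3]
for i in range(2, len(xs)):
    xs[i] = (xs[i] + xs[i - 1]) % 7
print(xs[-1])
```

5

i=2: xs[2] = (4+0)%7 = 4 → [1, 0, 4, 3, 8, 1, 7, 3]
i=3: xs[3] = (3+4)%7 = 0 → [1, 0, 4, 0, 8, 1, 7, 3]
i=4: xs[4] = (8+0)%7 = 1 → [1, 0, 4, 0, 1, 1, 7, 3]
i=5: xs[5] = (1+1)%7 = 2 → [1, 0, 4, 0, 1, 2, 7, 3]
i=6: xs[6] = (7+2)%7 = 2 → [1, 0, 4, 0, 1, 2, 2, 3]
i=7: xs[7] = (3+2)%7 = 5 → [1, 0, 4, 0, 1, 2, 2, 5]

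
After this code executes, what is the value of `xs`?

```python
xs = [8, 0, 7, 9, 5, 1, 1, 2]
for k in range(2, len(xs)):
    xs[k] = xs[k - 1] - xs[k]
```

k=2: xs[2] = 0-7 = -7 → [8, 0, -7, 9, 5, 1, 1, 2]
k=3: xs[3] = (-7)-9 = -16 → [8, 0, -7, -16, 5, 1, 1, 2]
k=4: xs[4] = (-16)-5 = -21 → [8, 0, -7, -16, -21, 1, 1, 2]
k=5: xs[5] = (-21)-1 = -22 → [8, 0, -7, -16, -21, -22, 1, 2]
k=6: xs[6] = (-22)-1 = -23 → [8, 0, -7, -16, -21, -22, -23, 2]
k=7: xs[7] = (-23)-2 = -25 → [8, 0, -7, -16, -21, -22, -23, -25]

[8, 0, -7, -16, -21, -22, -23, -25]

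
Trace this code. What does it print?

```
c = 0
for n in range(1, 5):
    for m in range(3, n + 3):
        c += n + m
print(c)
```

n=1,m=3: c = 0+4 = 4
n=2,m=3: c = 4+5 = 9
n=2,m=4: c = 9+6 = 15
n=3,m=3: c = 15+6 = 21
n=3,m=4: c = 21+7 = 28
n=3,m=5: c = 28+8 = 36
n=4,m=3: c = 36+7 = 43
n=4,m=4: c = 43+8 = 51
n=4,m=5: c = 51+9 = 60
n=4,m=6: c = 60+10 = 70

70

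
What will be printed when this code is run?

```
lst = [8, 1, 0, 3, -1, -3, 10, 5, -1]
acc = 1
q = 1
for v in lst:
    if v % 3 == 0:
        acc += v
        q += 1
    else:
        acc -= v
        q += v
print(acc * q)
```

-546

v=8: not %3==0, acc = 1-8 = -7; q=9
v=1: not %3==0, acc = (-7)-1 = -8; q=10
v=0: %3==0, acc = (-8)+0 = -8; q=11
v=3: %3==0, acc = (-8)+3 = -5; q=12
v=-1: not %3==0, acc = (-5)-(-1) = -4; q=11
v=-3: %3==0, acc = (-4)+(-3) = -7; q=12
v=10: not %3==0, acc = (-7)-10 = -17; q=22
v=5: not %3==0, acc = (-17)-5 = -22; q=27
v=-1: not %3==0, acc = (-22)-(-1) = -21; q=26
acc*q = (-21)*26 = -546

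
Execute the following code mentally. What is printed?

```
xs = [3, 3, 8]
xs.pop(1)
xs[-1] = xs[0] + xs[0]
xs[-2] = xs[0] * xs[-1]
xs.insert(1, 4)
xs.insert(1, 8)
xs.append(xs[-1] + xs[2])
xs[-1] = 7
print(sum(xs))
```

43

pop(1) removes 3 → [3, 8]
xs[-1] = xs[0]+xs[0] = 3+3 = 6 → [3, 6]
xs[-2] = xs[0]*xs[-1] = 3*6 = 18 → [18, 6]
insert 4 at 1 → [18, 4, 6]
insert 8 at 1 → [18, 8, 4, 6]
append xs[-1]+xs[2] = 6+4 = 10 → [18, 8, 4, 6, 10]
xs[-1] = 7 → [18, 8, 4, 6, 7]
sum = 43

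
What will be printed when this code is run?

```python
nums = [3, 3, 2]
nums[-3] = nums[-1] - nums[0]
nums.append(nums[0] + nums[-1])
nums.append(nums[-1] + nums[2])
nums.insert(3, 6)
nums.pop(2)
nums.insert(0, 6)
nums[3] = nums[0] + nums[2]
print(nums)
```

nums[-3] = nums[-1]-nums[0] = 2-3 = -1 → [-1, 3, 2]
append nums[0]+nums[-1] = (-1)+2 = 1 → [-1, 3, 2, 1]
append nums[-1]+nums[2] = 1+2 = 3 → [-1, 3, 2, 1, 3]
insert 6 at 3 → [-1, 3, 2, 6, 1, 3]
pop(2) removes 2 → [-1, 3, 6, 1, 3]
insert 6 at 0 → [6, -1, 3, 6, 1, 3]
nums[3] = nums[0]+nums[2] = 6+3 = 9 → [6, -1, 3, 9, 1, 3]

[6, -1, 3, 9, 1, 3]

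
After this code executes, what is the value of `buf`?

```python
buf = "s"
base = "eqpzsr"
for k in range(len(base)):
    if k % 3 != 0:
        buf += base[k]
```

'sqpsr'

k=0: skip
k=1: add 'q' → 'sq'
k=2: add 'p' → 'sqp'
k=3: skip
k=4: add 's' → 'sqps'
k=5: add 'r' → 'sqpsr'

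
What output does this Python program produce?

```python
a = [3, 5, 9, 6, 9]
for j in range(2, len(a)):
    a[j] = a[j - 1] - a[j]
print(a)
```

[3, 5, -4, -10, -19]

j=2: a[2] = 5-9 = -4 → [3, 5, -4, 6, 9]
j=3: a[3] = (-4)-6 = -10 → [3, 5, -4, -10, 9]
j=4: a[4] = (-10)-9 = -19 → [3, 5, -4, -10, -19]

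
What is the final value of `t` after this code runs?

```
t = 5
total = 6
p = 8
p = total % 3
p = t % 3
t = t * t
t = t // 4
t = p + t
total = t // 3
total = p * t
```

p = 6%3 = 0
p = 5%3 = 2
t = 5*5 = 25
t = 25//4 = 6
t = 2+6 = 8
total = 8//3 = 2
total = 2*8 = 16

8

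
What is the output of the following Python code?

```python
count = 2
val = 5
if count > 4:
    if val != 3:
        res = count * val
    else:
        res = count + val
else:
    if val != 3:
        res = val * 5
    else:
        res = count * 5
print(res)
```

25

count=2, val=5
count > 4 is False; val != 3 is True
→ res = val * 5 = 25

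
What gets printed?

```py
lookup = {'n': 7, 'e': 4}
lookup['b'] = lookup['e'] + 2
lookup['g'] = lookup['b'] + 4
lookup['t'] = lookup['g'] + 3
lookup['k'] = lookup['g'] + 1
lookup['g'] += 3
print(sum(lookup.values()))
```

lookup['b'] = lookup['e']+2 = 6 → {'n': 7, 'e': 4, 'b': 6}
lookup['g'] = lookup['b']+4 = 10 → {'n': 7, 'e': 4, 'b': 6, 'g': 10}
lookup['t'] = lookup['g']+3 = 13 → {'n': 7, 'e': 4, 'b': 6, 'g': 10, 't': 13}
lookup['k'] = lookup['g']+1 = 11 → {'n': 7, 'e': 4, 'b': 6, 'g': 10, 't': 13, 'k': 11}
lookup['g'] = 10+3 = 13 → {'n': 7, 'e': 4, 'b': 6, 'g': 13, 't': 13, 'k': 11}
sum of values = 54

54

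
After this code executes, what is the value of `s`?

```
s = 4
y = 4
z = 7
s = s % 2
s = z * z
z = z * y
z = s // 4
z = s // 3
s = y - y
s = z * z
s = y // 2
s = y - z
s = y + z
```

s = 4%2 = 0
s = 7*7 = 49
z = 7*4 = 28
z = 49//4 = 12
z = 49//3 = 16
s = 4-4 = 0
s = 16*16 = 256
s = 4//2 = 2
s = 4-16 = -12
s = 4+16 = 20

20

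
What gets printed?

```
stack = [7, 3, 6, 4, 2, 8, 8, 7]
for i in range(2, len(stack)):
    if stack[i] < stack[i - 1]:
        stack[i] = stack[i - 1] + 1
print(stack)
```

i=2: 6>=3, unchanged → [7, 3, 6, 4, 2, 8, 8, 7]
i=3: 4<6, stack[3] = 6+1 = 7 → [7, 3, 6, 7, 2, 8, 8, 7]
i=4: 2<7, stack[4] = 7+1 = 8 → [7, 3, 6, 7, 8, 8, 8, 7]
i=5: 8>=8, unchanged → [7, 3, 6, 7, 8, 8, 8, 7]
i=6: 8>=8, unchanged → [7, 3, 6, 7, 8, 8, 8, 7]
i=7: 7<8, stack[7] = 8+1 = 9 → [7, 3, 6, 7, 8, 8, 8, 9]

[7, 3, 6, 7, 8, 8, 8, 9]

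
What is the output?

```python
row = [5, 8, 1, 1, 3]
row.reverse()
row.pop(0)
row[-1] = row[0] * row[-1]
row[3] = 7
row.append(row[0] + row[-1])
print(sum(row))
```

reverse → [3, 1, 1, 8, 5]
pop(0) removes 3 → [1, 1, 8, 5]
row[-1] = row[0]*row[-1] = 1*5 = 5 → [1, 1, 8, 5]
row[3] = 7 → [1, 1, 8, 7]
append row[0]+row[-1] = 1+7 = 8 → [1, 1, 8, 7, 8]
sum = 25

25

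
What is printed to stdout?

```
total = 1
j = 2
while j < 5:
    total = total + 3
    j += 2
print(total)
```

7

j=2: total = 1+3 = 4
j=4: total = 4+3 = 7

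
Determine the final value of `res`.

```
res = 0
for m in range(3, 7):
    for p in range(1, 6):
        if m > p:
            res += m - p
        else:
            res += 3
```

52

m=3,p=1: 3>1, res = 0+2 = 2
m=3,p=2: 3>2, res = 2+1 = 3
m=3,p=3: not 3>3, res = 3+3 = 6
m=3,p=4: not 3>4, res = 6+3 = 9
m=3,p=5: not 3>5, res = 9+3 = 12
m=4,p=1: 4>1, res = 12+3 = 15
m=4,p=2: 4>2, res = 15+2 = 17
m=4,p=3: 4>3, res = 17+1 = 18
m=4,p=4: not 4>4, res = 18+3 = 21
m=4,p=5: not 4>5, res = 21+3 = 24
m=5,p=1: 5>1, res = 24+4 = 28
m=5,p=2: 5>2, res = 28+3 = 31
m=5,p=3: 5>3, res = 31+2 = 33
m=5,p=4: 5>4, res = 33+1 = 34
m=5,p=5: not 5>5, res = 34+3 = 37
m=6,p=1: 6>1, res = 37+5 = 42
m=6,p=2: 6>2, res = 42+4 = 46
m=6,p=3: 6>3, res = 46+3 = 49
m=6,p=4: 6>4, res = 49+2 = 51
m=6,p=5: 6>5, res = 51+1 = 52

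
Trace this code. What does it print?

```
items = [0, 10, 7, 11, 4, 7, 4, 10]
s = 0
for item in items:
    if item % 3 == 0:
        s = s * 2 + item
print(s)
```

0

item=0: %3==0, s = 0*2+0 = 0
item=10: not %3==0
item=7: not %3==0
item=11: not %3==0
item=4: not %3==0
item=7: not %3==0
item=4: not %3==0
item=10: not %3==0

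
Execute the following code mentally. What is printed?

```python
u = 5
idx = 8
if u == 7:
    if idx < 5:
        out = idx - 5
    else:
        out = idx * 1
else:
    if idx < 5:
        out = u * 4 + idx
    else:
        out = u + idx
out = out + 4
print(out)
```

17

u=5, idx=8
u == 7 is False; idx < 5 is False
→ out = u + idx = 13
out = 13+4 = 17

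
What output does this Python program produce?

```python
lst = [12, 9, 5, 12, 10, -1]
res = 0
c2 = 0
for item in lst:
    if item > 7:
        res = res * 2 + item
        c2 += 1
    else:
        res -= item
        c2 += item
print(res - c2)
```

139

item=12: >7, res = 0*2+12 = 12; c2=1
item=9: >7, res = 12*2+9 = 33; c2=2
item=5: not >7, res = 33-5 = 28; c2=7
item=12: >7, res = 28*2+12 = 68; c2=8
item=10: >7, res = 68*2+10 = 146; c2=9
item=-1: not >7, res = 146-(-1) = 147; c2=8
res-c2 = 147-8 = 139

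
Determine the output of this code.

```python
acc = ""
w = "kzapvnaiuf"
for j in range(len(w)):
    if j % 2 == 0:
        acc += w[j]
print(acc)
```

j=0: add 'k' → 'k'
j=1: skip
j=2: add 'a' → 'ka'
j=3: skip
j=4: add 'v' → 'kav'
j=5: skip
j=6: add 'a' → 'kava'
j=7: skip
j=8: add 'u' → 'kavau'
j=9: skip

kavau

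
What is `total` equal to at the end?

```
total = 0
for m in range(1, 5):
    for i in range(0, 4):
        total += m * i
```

60

m=1,i=0: total = 0+0 = 0
m=1,i=1: total = 0+1 = 1
m=1,i=2: total = 1+2 = 3
m=1,i=3: total = 3+3 = 6
m=2,i=0: total = 6+0 = 6
m=2,i=1: total = 6+2 = 8
m=2,i=2: total = 8+4 = 12
m=2,i=3: total = 12+6 = 18
m=3,i=0: total = 18+0 = 18
m=3,i=1: total = 18+3 = 21
m=3,i=2: total = 21+6 = 27
m=3,i=3: total = 27+9 = 36
m=4,i=0: total = 36+0 = 36
m=4,i=1: total = 36+4 = 40
m=4,i=2: total = 40+8 = 48
m=4,i=3: total = 48+12 = 60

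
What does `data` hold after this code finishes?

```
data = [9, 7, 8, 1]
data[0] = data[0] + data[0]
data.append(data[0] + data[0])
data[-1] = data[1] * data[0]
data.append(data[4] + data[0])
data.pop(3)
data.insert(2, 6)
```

data[0] = data[0]+data[0] = 9+9 = 18 → [18, 7, 8, 1]
append data[0]+data[0] = 18+18 = 36 → [18, 7, 8, 1, 36]
data[-1] = data[1]*data[0] = 7*18 = 126 → [18, 7, 8, 1, 126]
append data[4]+data[0] = 126+18 = 144 → [18, 7, 8, 1, 126, 144]
pop(3) removes 1 → [18, 7, 8, 126, 144]
insert 6 at 2 → [18, 7, 6, 8, 126, 144]

[18, 7, 6, 8, 126, 144]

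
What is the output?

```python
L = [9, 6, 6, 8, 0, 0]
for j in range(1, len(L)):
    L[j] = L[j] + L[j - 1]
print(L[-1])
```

29

j=1: L[1] = 6+9 = 15 → [9, 15, 6, 8, 0, 0]
j=2: L[2] = 6+15 = 21 → [9, 15, 21, 8, 0, 0]
j=3: L[3] = 8+21 = 29 → [9, 15, 21, 29, 0, 0]
j=4: L[4] = 0+29 = 29 → [9, 15, 21, 29, 29, 0]
j=5: L[5] = 0+29 = 29 → [9, 15, 21, 29, 29, 29]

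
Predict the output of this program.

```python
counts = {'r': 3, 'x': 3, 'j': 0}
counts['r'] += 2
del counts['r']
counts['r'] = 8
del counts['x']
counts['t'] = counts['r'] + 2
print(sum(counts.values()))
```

18

counts['r'] = 3+2 = 5 → {'r': 5, 'x': 3, 'j': 0}
del 'r' → {'x': 3, 'j': 0}
counts['r'] = 8 → {'x': 3, 'j': 0, 'r': 8}
del 'x' → {'j': 0, 'r': 8}
counts['t'] = counts['r']+2 = 10 → {'j': 0, 'r': 8, 't': 10}
sum of values = 18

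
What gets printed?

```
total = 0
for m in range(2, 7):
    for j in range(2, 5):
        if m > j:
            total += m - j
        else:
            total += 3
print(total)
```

m=2,j=2: not 2>2, total = 0+3 = 3
m=2,j=3: not 2>3, total = 3+3 = 6
m=2,j=4: not 2>4, total = 6+3 = 9
m=3,j=2: 3>2, total = 9+1 = 10
m=3,j=3: not 3>3, total = 10+3 = 13
m=3,j=4: not 3>4, total = 13+3 = 16
m=4,j=2: 4>2, total = 16+2 = 18
m=4,j=3: 4>3, total = 18+1 = 19
m=4,j=4: not 4>4, total = 19+3 = 22
m=5,j=2: 5>2, total = 22+3 = 25
m=5,j=3: 5>3, total = 25+2 = 27
m=5,j=4: 5>4, total = 27+1 = 28
m=6,j=2: 6>2, total = 28+4 = 32
m=6,j=3: 6>3, total = 32+3 = 35
m=6,j=4: 6>4, total = 35+2 = 37

37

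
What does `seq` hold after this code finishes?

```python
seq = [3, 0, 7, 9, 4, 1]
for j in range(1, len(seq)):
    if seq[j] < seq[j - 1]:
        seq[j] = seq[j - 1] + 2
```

j=1: 0<3, seq[1] = 3+2 = 5 → [3, 5, 7, 9, 4, 1]
j=2: 7>=5, unchanged → [3, 5, 7, 9, 4, 1]
j=3: 9>=7, unchanged → [3, 5, 7, 9, 4, 1]
j=4: 4<9, seq[4] = 9+2 = 11 → [3, 5, 7, 9, 11, 1]
j=5: 1<11, seq[5] = 11+2 = 13 → [3, 5, 7, 9, 11, 13]

[3, 5, 7, 9, 11, 13]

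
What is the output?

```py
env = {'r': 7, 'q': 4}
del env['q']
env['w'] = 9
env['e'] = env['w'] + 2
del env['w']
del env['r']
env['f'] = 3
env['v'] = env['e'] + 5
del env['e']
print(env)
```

{'f': 3, 'v': 16}

del 'q' → {'r': 7}
env['w'] = 9 → {'r': 7, 'w': 9}
env['e'] = env['w']+2 = 11 → {'r': 7, 'w': 9, 'e': 11}
del 'w' → {'r': 7, 'e': 11}
del 'r' → {'e': 11}
env['f'] = 3 → {'e': 11, 'f': 3}
env['v'] = env['e']+5 = 16 → {'e': 11, 'f': 3, 'v': 16}
del 'e' → {'f': 3, 'v': 16}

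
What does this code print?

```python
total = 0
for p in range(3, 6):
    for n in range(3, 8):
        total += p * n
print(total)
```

300

p=3,n=3: total = 0+9 = 9
p=3,n=4: total = 9+12 = 21
p=3,n=5: total = 21+15 = 36
p=3,n=6: total = 36+18 = 54
p=3,n=7: total = 54+21 = 75
p=4,n=3: total = 75+12 = 87
p=4,n=4: total = 87+16 = 103
p=4,n=5: total = 103+20 = 123
p=4,n=6: total = 123+24 = 147
p=4,n=7: total = 147+28 = 175
p=5,n=3: total = 175+15 = 190
p=5,n=4: total = 190+20 = 210
p=5,n=5: total = 210+25 = 235
p=5,n=6: total = 235+30 = 265
p=5,n=7: total = 265+35 = 300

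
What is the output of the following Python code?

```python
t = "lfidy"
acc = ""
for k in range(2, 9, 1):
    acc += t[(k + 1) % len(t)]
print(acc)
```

k=2: add t[3]='d' → 'd'
k=3: add t[4]='y' → 'dy'
k=4: add t[0]='l' → 'dyl'
k=5: add t[1]='f' → 'dylf'
k=6: add t[2]='i' → 'dylfi'
k=7: add t[3]='d' → 'dylfid'
k=8: add t[4]='y' → 'dylfidy'

dylfidy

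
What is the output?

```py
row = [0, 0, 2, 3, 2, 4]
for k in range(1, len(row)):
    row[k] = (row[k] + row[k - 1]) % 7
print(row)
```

[0, 0, 2, 5, 0, 4]

k=1: row[1] = (0+0)%7 = 0 → [0, 0, 2, 3, 2, 4]
k=2: row[2] = (2+0)%7 = 2 → [0, 0, 2, 3, 2, 4]
k=3: row[3] = (3+2)%7 = 5 → [0, 0, 2, 5, 2, 4]
k=4: row[4] = (2+5)%7 = 0 → [0, 0, 2, 5, 0, 4]
k=5: row[5] = (4+0)%7 = 4 → [0, 0, 2, 5, 0, 4]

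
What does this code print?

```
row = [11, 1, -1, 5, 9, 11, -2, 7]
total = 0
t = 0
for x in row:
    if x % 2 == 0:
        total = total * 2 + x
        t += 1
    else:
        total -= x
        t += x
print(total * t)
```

x=11: not even, total = 0-11 = -11; t=11
x=1: not even, total = (-11)-1 = -12; t=12
x=-1: not even, total = (-12)-(-1) = -11; t=11
x=5: not even, total = (-11)-5 = -16; t=16
x=9: not even, total = (-16)-9 = -25; t=25
x=11: not even, total = (-25)-11 = -36; t=36
x=-2: even, total = (-36)*2+(-2) = -74; t=37
x=7: not even, total = (-74)-7 = -81; t=44
total*t = (-81)*44 = -3564

-3564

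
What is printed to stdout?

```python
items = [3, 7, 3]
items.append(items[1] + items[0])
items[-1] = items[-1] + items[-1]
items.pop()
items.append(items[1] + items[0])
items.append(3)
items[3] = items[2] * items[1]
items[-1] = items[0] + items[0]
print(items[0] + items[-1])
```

append items[1]+items[0] = 7+3 = 10 → [3, 7, 3, 10]
items[-1] = items[-1]+items[-1] = 10+10 = 20 → [3, 7, 3, 20]
pop() removes 20 → [3, 7, 3]
append items[1]+items[0] = 7+3 = 10 → [3, 7, 3, 10]
append 3 → [3, 7, 3, 10, 3]
items[3] = items[2]*items[1] = 3*7 = 21 → [3, 7, 3, 21, 3]
items[-1] = items[0]+items[0] = 3+3 = 6 → [3, 7, 3, 21, 6]
items[0]+items[-1] = 3+6 = 9

9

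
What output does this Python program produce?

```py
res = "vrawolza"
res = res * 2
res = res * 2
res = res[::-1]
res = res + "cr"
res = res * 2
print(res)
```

azlowarvazlowarvazlowarvazlowarvcrazlowarvazlowarvazlowarvazlowarvcr

repeat ×2 → 'vrawolzavrawolza'
repeat ×2 → 'vrawolzavrawolzavrawolzavrawolza'
reverse → 'azlowarvazlowarvazlowarvazlowarv'
+ 'cr' → 'azlowarvazlowarvazlowarvazlowarvcr'
repeat ×2 → 'azlowarvazlowarvazlowarvazlowarvcrazlowarvazlowarvazlowarvazlowarvcr'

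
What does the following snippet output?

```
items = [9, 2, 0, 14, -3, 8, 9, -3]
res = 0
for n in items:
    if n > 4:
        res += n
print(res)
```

n=9: >4, res = 0+9 = 9
n=2: not >4
n=0: not >4
n=14: >4, res = 9+14 = 23
n=-3: not >4
n=8: >4, res = 23+8 = 31
n=9: >4, res = 31+9 = 40
n=-3: not >4

40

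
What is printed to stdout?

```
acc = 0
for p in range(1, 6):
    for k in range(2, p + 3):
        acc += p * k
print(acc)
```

p=1,k=2: acc = 0+2 = 2
p=1,k=3: acc = 2+3 = 5
p=2,k=2: acc = 5+4 = 9
p=2,k=3: acc = 9+6 = 15
p=2,k=4: acc = 15+8 = 23
p=3,k=2: acc = 23+6 = 29
p=3,k=3: acc = 29+9 = 38
p=3,k=4: acc = 38+12 = 50
p=3,k=5: acc = 50+15 = 65
p=4,k=2: acc = 65+8 = 73
p=4,k=3: acc = 73+12 = 85
p=4,k=4: acc = 85+16 = 101
p=4,k=5: acc = 101+20 = 121
p=4,k=6: acc = 121+24 = 145
p=5,k=2: acc = 145+10 = 155
p=5,k=3: acc = 155+15 = 170
p=5,k=4: acc = 170+20 = 190
p=5,k=5: acc = 190+25 = 215
p=5,k=6: acc = 215+30 = 245
p=5,k=7: acc = 245+35 = 280

280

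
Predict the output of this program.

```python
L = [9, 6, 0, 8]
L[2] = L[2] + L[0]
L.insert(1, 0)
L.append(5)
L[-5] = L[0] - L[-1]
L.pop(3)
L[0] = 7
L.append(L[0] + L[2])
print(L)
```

[7, 4, 6, 8, 5, 13]

L[2] = L[2]+L[0] = 0+9 = 9 → [9, 6, 9, 8]
insert 0 at 1 → [9, 0, 6, 9, 8]
append 5 → [9, 0, 6, 9, 8, 5]
L[-5] = L[0]-L[-1] = 9-5 = 4 → [9, 4, 6, 9, 8, 5]
pop(3) removes 9 → [9, 4, 6, 8, 5]
L[0] = 7 → [7, 4, 6, 8, 5]
append L[0]+L[2] = 7+6 = 13 → [7, 4, 6, 8, 5, 13]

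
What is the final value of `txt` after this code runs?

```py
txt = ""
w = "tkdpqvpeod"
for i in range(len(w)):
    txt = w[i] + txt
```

i=0: prepend 't' → 't'
i=1: prepend 'k' → 'kt'
i=2: prepend 'd' → 'dkt'
i=3: prepend 'p' → 'pdkt'
i=4: prepend 'q' → 'qpdkt'
i=5: prepend 'v' → 'vqpdkt'
i=6: prepend 'p' → 'pvqpdkt'
i=7: prepend 'e' → 'epvqpdkt'
i=8: prepend 'o' → 'oepvqpdkt'
i=9: prepend 'd' → 'doepvqpdkt'

'doepvqpdkt'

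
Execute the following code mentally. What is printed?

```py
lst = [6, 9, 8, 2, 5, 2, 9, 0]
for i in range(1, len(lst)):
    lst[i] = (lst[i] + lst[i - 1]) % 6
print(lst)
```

i=1: lst[1] = (9+6)%6 = 3 → [6, 3, 8, 2, 5, 2, 9, 0]
i=2: lst[2] = (8+3)%6 = 5 → [6, 3, 5, 2, 5, 2, 9, 0]
i=3: lst[3] = (2+5)%6 = 1 → [6, 3, 5, 1, 5, 2, 9, 0]
i=4: lst[4] = (5+1)%6 = 0 → [6, 3, 5, 1, 0, 2, 9, 0]
i=5: lst[5] = (2+0)%6 = 2 → [6, 3, 5, 1, 0, 2, 9, 0]
i=6: lst[6] = (9+2)%6 = 5 → [6, 3, 5, 1, 0, 2, 5, 0]
i=7: lst[7] = (0+5)%6 = 5 → [6, 3, 5, 1, 0, 2, 5, 5]

[6, 3, 5, 1, 0, 2, 5, 5]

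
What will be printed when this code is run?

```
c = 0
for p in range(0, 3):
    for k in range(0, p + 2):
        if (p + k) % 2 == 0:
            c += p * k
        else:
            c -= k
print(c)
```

p=0,k=0: even sum, c = 0+0 = 0
p=0,k=1: odd sum, c = 0-1 = -1
p=1,k=0: odd sum, c = (-1)-0 = -1
p=1,k=1: even sum, c = (-1)+1 = 0
p=1,k=2: odd sum, c = 0-2 = -2
p=2,k=0: even sum, c = (-2)+0 = -2
p=2,k=1: odd sum, c = (-2)-1 = -3
p=2,k=2: even sum, c = (-3)+4 = 1
p=2,k=3: odd sum, c = 1-3 = -2

-2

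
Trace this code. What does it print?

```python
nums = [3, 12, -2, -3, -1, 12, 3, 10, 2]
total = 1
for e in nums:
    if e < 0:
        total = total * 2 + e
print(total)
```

-7

e=3: not <0
e=12: not <0
e=-2: <0, total = 1*2+(-2) = 0
e=-3: <0, total = 0*2+(-3) = -3
e=-1: <0, total = (-3)*2+(-1) = -7
e=12: not <0
e=3: not <0
e=10: not <0
e=2: not <0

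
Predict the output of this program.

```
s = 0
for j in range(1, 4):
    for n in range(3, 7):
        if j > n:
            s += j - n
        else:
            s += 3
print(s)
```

j=1,n=3: not 1>3, s = 0+3 = 3
j=1,n=4: not 1>4, s = 3+3 = 6
j=1,n=5: not 1>5, s = 6+3 = 9
j=1,n=6: not 1>6, s = 9+3 = 12
j=2,n=3: not 2>3, s = 12+3 = 15
j=2,n=4: not 2>4, s = 15+3 = 18
j=2,n=5: not 2>5, s = 18+3 = 21
j=2,n=6: not 2>6, s = 21+3 = 24
j=3,n=3: not 3>3, s = 24+3 = 27
j=3,n=4: not 3>4, s = 27+3 = 30
j=3,n=5: not 3>5, s = 30+3 = 33
j=3,n=6: not 3>6, s = 33+3 = 36

36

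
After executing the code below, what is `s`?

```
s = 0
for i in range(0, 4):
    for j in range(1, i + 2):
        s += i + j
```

i=0,j=1: s = 0+1 = 1
i=1,j=1: s = 1+2 = 3
i=1,j=2: s = 3+3 = 6
i=2,j=1: s = 6+3 = 9
i=2,j=2: s = 9+4 = 13
i=2,j=3: s = 13+5 = 18
i=3,j=1: s = 18+4 = 22
i=3,j=2: s = 22+5 = 27
i=3,j=3: s = 27+6 = 33
i=3,j=4: s = 33+7 = 40

40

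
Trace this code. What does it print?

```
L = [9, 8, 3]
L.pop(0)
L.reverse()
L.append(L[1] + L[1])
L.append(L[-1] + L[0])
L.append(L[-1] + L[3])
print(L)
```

[3, 8, 16, 19, 38]

pop(0) removes 9 → [8, 3]
reverse → [3, 8]
append L[1]+L[1] = 8+8 = 16 → [3, 8, 16]
append L[-1]+L[0] = 16+3 = 19 → [3, 8, 16, 19]
append L[-1]+L[3] = 19+19 = 38 → [3, 8, 16, 19, 38]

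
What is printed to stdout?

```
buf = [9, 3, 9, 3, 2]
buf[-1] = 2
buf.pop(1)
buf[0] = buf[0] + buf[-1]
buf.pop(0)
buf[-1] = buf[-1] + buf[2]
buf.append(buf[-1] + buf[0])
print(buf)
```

buf[-1] = 2 → [9, 3, 9, 3, 2]
pop(1) removes 3 → [9, 9, 3, 2]
buf[0] = buf[0]+buf[-1] = 9+2 = 11 → [11, 9, 3, 2]
pop(0) removes 11 → [9, 3, 2]
buf[-1] = buf[-1]+buf[2] = 2+2 = 4 → [9, 3, 4]
append buf[-1]+buf[0] = 4+9 = 13 → [9, 3, 4, 13]

[9, 3, 4, 13]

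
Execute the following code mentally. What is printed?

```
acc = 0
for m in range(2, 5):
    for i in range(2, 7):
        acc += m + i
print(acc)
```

m=2,i=2: acc = 0+4 = 4
m=2,i=3: acc = 4+5 = 9
m=2,i=4: acc = 9+6 = 15
m=2,i=5: acc = 15+7 = 22
m=2,i=6: acc = 22+8 = 30
m=3,i=2: acc = 30+5 = 35
m=3,i=3: acc = 35+6 = 41
m=3,i=4: acc = 41+7 = 48
m=3,i=5: acc = 48+8 = 56
m=3,i=6: acc = 56+9 = 65
m=4,i=2: acc = 65+6 = 71
m=4,i=3: acc = 71+7 = 78
m=4,i=4: acc = 78+8 = 86
m=4,i=5: acc = 86+9 = 95
m=4,i=6: acc = 95+10 = 105

105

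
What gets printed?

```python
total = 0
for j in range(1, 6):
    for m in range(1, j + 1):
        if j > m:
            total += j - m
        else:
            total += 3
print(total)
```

j=1,m=1: not 1>1, total = 0+3 = 3
j=2,m=1: 2>1, total = 3+1 = 4
j=2,m=2: not 2>2, total = 4+3 = 7
j=3,m=1: 3>1, total = 7+2 = 9
j=3,m=2: 3>2, total = 9+1 = 10
j=3,m=3: not 3>3, total = 10+3 = 13
j=4,m=1: 4>1, total = 13+3 = 16
j=4,m=2: 4>2, total = 16+2 = 18
j=4,m=3: 4>3, total = 18+1 = 19
j=4,m=4: not 4>4, total = 19+3 = 22
j=5,m=1: 5>1, total = 22+4 = 26
j=5,m=2: 5>2, total = 26+3 = 29
j=5,m=3: 5>3, total = 29+2 = 31
j=5,m=4: 5>4, total = 31+1 = 32
j=5,m=5: not 5>5, total = 32+3 = 35

35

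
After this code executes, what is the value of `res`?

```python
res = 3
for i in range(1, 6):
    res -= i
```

-12

i=1: res = 3-1 = 2
i=2: res = 2-2 = 0
i=3: res = 0-3 = -3
i=4: res = (-3)-4 = -7
i=5: res = (-7)-5 = -12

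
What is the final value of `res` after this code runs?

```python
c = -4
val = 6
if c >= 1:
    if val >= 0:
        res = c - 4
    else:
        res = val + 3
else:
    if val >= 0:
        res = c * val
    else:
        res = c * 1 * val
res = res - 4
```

c=-4, val=6
c >= 1 is False; val >= 0 is True
→ res = c * val = -24
res = (-24)-4 = -28

-28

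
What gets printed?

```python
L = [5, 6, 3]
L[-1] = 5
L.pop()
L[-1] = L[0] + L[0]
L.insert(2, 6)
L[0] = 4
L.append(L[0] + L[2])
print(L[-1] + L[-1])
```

L[-1] = 5 → [5, 6, 5]
pop() removes 5 → [5, 6]
L[-1] = L[0]+L[0] = 5+5 = 10 → [5, 10]
insert 6 at 2 → [5, 10, 6]
L[0] = 4 → [4, 10, 6]
append L[0]+L[2] = 4+6 = 10 → [4, 10, 6, 10]
L[-1]+L[-1] = 10+10 = 20

20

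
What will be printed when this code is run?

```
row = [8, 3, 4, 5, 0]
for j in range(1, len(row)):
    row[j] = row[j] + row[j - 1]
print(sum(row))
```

74

j=1: row[1] = 3+8 = 11 → [8, 11, 4, 5, 0]
j=2: row[2] = 4+11 = 15 → [8, 11, 15, 5, 0]
j=3: row[3] = 5+15 = 20 → [8, 11, 15, 20, 0]
j=4: row[4] = 0+20 = 20 → [8, 11, 15, 20, 20]
sum = 74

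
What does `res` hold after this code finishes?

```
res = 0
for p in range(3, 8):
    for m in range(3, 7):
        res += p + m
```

p=3,m=3: res = 0+6 = 6
p=3,m=4: res = 6+7 = 13
p=3,m=5: res = 13+8 = 21
p=3,m=6: res = 21+9 = 30
p=4,m=3: res = 30+7 = 37
p=4,m=4: res = 37+8 = 45
p=4,m=5: res = 45+9 = 54
p=4,m=6: res = 54+10 = 64
p=5,m=3: res = 64+8 = 72
p=5,m=4: res = 72+9 = 81
p=5,m=5: res = 81+10 = 91
p=5,m=6: res = 91+11 = 102
p=6,m=3: res = 102+9 = 111
p=6,m=4: res = 111+10 = 121
p=6,m=5: res = 121+11 = 132
p=6,m=6: res = 132+12 = 144
p=7,m=3: res = 144+10 = 154
p=7,m=4: res = 154+11 = 165
p=7,m=5: res = 165+12 = 177
p=7,m=6: res = 177+13 = 190

190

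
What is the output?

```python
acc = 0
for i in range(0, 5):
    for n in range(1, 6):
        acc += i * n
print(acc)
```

i=0,n=1: acc = 0+0 = 0
i=0,n=2: acc = 0+0 = 0
i=0,n=3: acc = 0+0 = 0
i=0,n=4: acc = 0+0 = 0
i=0,n=5: acc = 0+0 = 0
i=1,n=1: acc = 0+1 = 1
i=1,n=2: acc = 1+2 = 3
i=1,n=3: acc = 3+3 = 6
i=1,n=4: acc = 6+4 = 10
i=1,n=5: acc = 10+5 = 15
i=2,n=1: acc = 15+2 = 17
i=2,n=2: acc = 17+4 = 21
i=2,n=3: acc = 21+6 = 27
i=2,n=4: acc = 27+8 = 35
i=2,n=5: acc = 35+10 = 45
i=3,n=1: acc = 45+3 = 48
i=3,n=2: acc = 48+6 = 54
i=3,n=3: acc = 54+9 = 63
i=3,n=4: acc = 63+12 = 75
i=3,n=5: acc = 75+15 = 90
i=4,n=1: acc = 90+4 = 94
i=4,n=2: acc = 94+8 = 102
i=4,n=3: acc = 102+12 = 114
i=4,n=4: acc = 114+16 = 130
i=4,n=5: acc = 130+20 = 150

150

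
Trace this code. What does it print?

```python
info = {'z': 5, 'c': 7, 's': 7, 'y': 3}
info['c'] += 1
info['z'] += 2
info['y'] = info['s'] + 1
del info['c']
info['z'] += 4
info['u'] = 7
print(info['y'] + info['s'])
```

15

info['c'] = 7+1 = 8 → {'z': 5, 'c': 8, 's': 7, 'y': 3}
info['z'] = 5+2 = 7 → {'z': 7, 'c': 8, 's': 7, 'y': 3}
info['y'] = info['s']+1 = 8 → {'z': 7, 'c': 8, 's': 7, 'y': 8}
del 'c' → {'z': 7, 's': 7, 'y': 8}
info['z'] = 7+4 = 11 → {'z': 11, 's': 7, 'y': 8}
info['u'] = 7 → {'z': 11, 's': 7, 'y': 8, 'u': 7}
info['y']+info['s'] = 8+7 = 15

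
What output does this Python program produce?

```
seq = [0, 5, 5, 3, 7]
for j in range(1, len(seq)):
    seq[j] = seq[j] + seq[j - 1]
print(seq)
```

j=1: seq[1] = 5+0 = 5 → [0, 5, 5, 3, 7]
j=2: seq[2] = 5+5 = 10 → [0, 5, 10, 3, 7]
j=3: seq[3] = 3+10 = 13 → [0, 5, 10, 13, 7]
j=4: seq[4] = 7+13 = 20 → [0, 5, 10, 13, 20]

[0, 5, 10, 13, 20]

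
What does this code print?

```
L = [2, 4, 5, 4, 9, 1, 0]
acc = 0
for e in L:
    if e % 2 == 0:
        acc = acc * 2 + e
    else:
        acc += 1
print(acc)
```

e=2: even, acc = 0*2+2 = 2
e=4: even, acc = 2*2+4 = 8
e=5: not even, acc = 8+1 = 9
e=4: even, acc = 9*2+4 = 22
e=9: not even, acc = 22+1 = 23
e=1: not even, acc = 23+1 = 24
e=0: even, acc = 24*2+0 = 48

48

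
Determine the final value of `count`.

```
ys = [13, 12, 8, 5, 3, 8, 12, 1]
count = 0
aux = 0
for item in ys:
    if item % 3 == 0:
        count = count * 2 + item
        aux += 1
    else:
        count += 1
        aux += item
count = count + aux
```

item=13: not %3==0, count = 0+1 = 1; aux=13
item=12: %3==0, count = 1*2+12 = 14; aux=14
item=8: not %3==0, count = 14+1 = 15; aux=22
item=5: not %3==0, count = 15+1 = 16; aux=27
item=3: %3==0, count = 16*2+3 = 35; aux=28
item=8: not %3==0, count = 35+1 = 36; aux=36
item=12: %3==0, count = 36*2+12 = 84; aux=37
item=1: not %3==0, count = 84+1 = 85; aux=38
count+aux = 85+38 = 123

123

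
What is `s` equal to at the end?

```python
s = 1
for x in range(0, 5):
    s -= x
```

x=0: s = 1-0 = 1
x=1: s = 1-1 = 0
x=2: s = 0-2 = -2
x=3: s = (-2)-3 = -5
x=4: s = (-5)-4 = -9

-9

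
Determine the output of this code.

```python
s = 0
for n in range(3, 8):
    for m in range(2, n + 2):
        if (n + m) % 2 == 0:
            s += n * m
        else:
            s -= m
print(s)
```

n=3,m=2: odd sum, s = 0-2 = -2
n=3,m=3: even sum, s = (-2)+9 = 7
n=3,m=4: odd sum, s = 7-4 = 3
n=4,m=2: even sum, s = 3+8 = 11
n=4,m=3: odd sum, s = 11-3 = 8
n=4,m=4: even sum, s = 8+16 = 24
n=4,m=5: odd sum, s = 24-5 = 19
n=5,m=2: odd sum, s = 19-2 = 17
n=5,m=3: even sum, s = 17+15 = 32
n=5,m=4: odd sum, s = 32-4 = 28
n=5,m=5: even sum, s = 28+25 = 53
n=5,m=6: odd sum, s = 53-6 = 47
n=6,m=2: even sum, s = 47+12 = 59
n=6,m=3: odd sum, s = 59-3 = 56
n=6,m=4: even sum, s = 56+24 = 80
n=6,m=5: odd sum, s = 80-5 = 75
n=6,m=6: even sum, s = 75+36 = 111
n=6,m=7: odd sum, s = 111-7 = 104
n=7,m=2: odd sum, s = 104-2 = 102
n=7,m=3: even sum, s = 102+21 = 123
n=7,m=4: odd sum, s = 123-4 = 119
n=7,m=5: even sum, s = 119+35 = 154
n=7,m=6: odd sum, s = 154-6 = 148
n=7,m=7: even sum, s = 148+49 = 197
n=7,m=8: odd sum, s = 197-8 = 189

189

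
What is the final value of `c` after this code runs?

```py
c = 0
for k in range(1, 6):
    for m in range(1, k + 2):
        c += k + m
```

k=1,m=1: c = 0+2 = 2
k=1,m=2: c = 2+3 = 5
k=2,m=1: c = 5+3 = 8
k=2,m=2: c = 8+4 = 12
k=2,m=3: c = 12+5 = 17
k=3,m=1: c = 17+4 = 21
k=3,m=2: c = 21+5 = 26
k=3,m=3: c = 26+6 = 32
k=3,m=4: c = 32+7 = 39
k=4,m=1: c = 39+5 = 44
k=4,m=2: c = 44+6 = 50
k=4,m=3: c = 50+7 = 57
k=4,m=4: c = 57+8 = 65
k=4,m=5: c = 65+9 = 74
k=5,m=1: c = 74+6 = 80
k=5,m=2: c = 80+7 = 87
k=5,m=3: c = 87+8 = 95
k=5,m=4: c = 95+9 = 104
k=5,m=5: c = 104+10 = 114
k=5,m=6: c = 114+11 = 125

125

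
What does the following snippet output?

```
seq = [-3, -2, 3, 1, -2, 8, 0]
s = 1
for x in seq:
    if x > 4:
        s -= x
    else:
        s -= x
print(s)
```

-4

x=-3: not >4, s = 1-(-3) = 4
x=-2: not >4, s = 4-(-2) = 6
x=3: not >4, s = 6-3 = 3
x=1: not >4, s = 3-1 = 2
x=-2: not >4, s = 2-(-2) = 4
x=8: >4, s = 4-8 = -4
x=0: not >4, s = (-4)-0 = -4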